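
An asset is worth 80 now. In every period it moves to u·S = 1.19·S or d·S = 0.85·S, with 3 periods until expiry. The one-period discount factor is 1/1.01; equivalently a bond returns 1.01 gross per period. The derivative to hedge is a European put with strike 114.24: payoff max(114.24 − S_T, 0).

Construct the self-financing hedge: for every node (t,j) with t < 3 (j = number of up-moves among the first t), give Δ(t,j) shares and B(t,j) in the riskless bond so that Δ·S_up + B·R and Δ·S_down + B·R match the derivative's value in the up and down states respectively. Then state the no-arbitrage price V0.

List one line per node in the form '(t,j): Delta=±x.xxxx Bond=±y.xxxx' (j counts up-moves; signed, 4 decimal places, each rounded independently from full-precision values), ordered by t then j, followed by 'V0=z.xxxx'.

(0,0): Delta=-0.8358 Bond=99.8254
(1,0): Delta=-1.0000 Bond=111.9890
(1,1): Delta=-0.7039 Bond=88.2627
(2,0): Delta=-1.0000 Bond=113.1089
(2,1): Delta=-1.0000 Bond=113.1089
(2,2): Delta=-0.4659 Bond=62.1863
V0=32.9611

No-arbitrage ⇒ martingale measure with p* = (R−d)/(u−d) = 0.4706.
Terminal values V(3,·): V(3,0)=65.1100, V(3,1)=45.4580, V(3,2)=17.9452, V(3,3)=0.0000
  t=2,j=0: stock 57.8000 → up 68.7820 (V=45.4580), down 49.1300 (V=65.1100). Price 55.3089; hedge Δ=-1.0000, bond B=113.1089.
  t=2,j=1: stock 80.9200 → up 96.2948 (V=17.9452), down 68.7820 (V=45.4580). Price 32.1889; hedge Δ=-1.0000, bond B=113.1089.
  t=2,j=2: stock 113.2880 → up 134.8127 (V=0.0000), down 96.2948 (V=17.9452). Price 9.4063; hedge Δ=-0.4659, bond B=62.1863.
  t=1,j=0: stock 68.0000 → up 80.9200 (V=32.1889), down 57.8000 (V=55.3089). Price 43.9890; hedge Δ=-1.0000, bond B=111.9890.
  t=1,j=1: stock 95.2000 → up 113.2880 (V=9.4063), down 80.9200 (V=32.1889). Price 21.2551; hedge Δ=-0.7039, bond B=88.2627.
  t=0,j=0: stock 80.0000 → up 95.2000 (V=21.2551), down 68.0000 (V=43.9890). Price 32.9611; hedge Δ=-0.8358, bond B=99.8254.
Check: Δ(0,0)·S0 + B(0,0) = 32.9611 = V0.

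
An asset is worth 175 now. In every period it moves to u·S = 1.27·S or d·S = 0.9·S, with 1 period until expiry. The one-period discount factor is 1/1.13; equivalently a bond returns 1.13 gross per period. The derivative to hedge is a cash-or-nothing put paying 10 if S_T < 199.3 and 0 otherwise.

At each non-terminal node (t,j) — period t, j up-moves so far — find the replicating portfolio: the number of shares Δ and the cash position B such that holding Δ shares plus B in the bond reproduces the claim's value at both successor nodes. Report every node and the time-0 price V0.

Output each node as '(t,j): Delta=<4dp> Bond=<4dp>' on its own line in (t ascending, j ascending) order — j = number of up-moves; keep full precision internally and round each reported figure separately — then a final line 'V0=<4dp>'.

Since d<R<u, set p* = (R−d)/(u−d) = 0.6216; price each node as the discounted p*-expectation of its children.
Terminal payoffs: V(1,0)=10.0000, V(1,1)=0.0000
  t=0,j=0: stock 175.0000 → up 222.2500 (V=0.0000), down 157.5000 (V=10.0000). Price 3.3485; hedge Δ=-0.1544, bond B=30.3755.
Check: Δ(0,0)·S0 + B(0,0) = 3.3485 = V0.

(0,0): Delta=-0.1544 Bond=30.3755
V0=3.3485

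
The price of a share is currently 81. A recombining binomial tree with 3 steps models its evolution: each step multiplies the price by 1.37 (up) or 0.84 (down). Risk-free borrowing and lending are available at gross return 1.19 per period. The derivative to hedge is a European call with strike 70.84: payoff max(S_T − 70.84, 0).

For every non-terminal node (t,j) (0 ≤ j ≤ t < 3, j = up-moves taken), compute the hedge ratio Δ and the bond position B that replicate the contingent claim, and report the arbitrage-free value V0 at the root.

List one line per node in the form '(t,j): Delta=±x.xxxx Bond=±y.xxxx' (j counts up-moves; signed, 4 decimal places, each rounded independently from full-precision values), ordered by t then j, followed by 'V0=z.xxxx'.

No-arbitrage ⇒ martingale measure with p* = (R−d)/(u−d) = 0.6604.
Payoff layer (t=3): V(3,0)=0.0000, V(3,1)=7.4604, V(3,2)=56.8643, V(3,3)=137.4396
  t=2,j=0: stock 57.1536 → up 78.3004 (V=7.4604), down 48.0090 (V=0.0000). Price 4.1401; hedge Δ=0.2463, bond B=-9.9362.
  t=2,j=1: stock 93.2148 → up 127.7043 (V=56.8643), down 78.3004 (V=7.4604). Price 33.6854; hedge Δ=1.0000, bond B=-59.5294.
  t=2,j=2: stock 152.0289 → up 208.2796 (V=137.4396), down 127.7043 (V=56.8643). Price 92.4995; hedge Δ=1.0000, bond B=-59.5294.
  t=1,j=0: stock 68.0400 → up 93.2148 (V=33.6854), down 57.1536 (V=4.1401). Price 19.8749; hedge Δ=0.8193, bond B=-35.8710.
  t=1,j=1: stock 110.9700 → up 152.0289 (V=92.4995), down 93.2148 (V=33.6854). Price 60.9453; hedge Δ=1.0000, bond B=-50.0247.
  t=0,j=0: stock 81.0000 → up 110.9700 (V=60.9453), down 68.0400 (V=19.8749). Price 39.4932; hedge Δ=0.9567, bond B=-37.9981.
The time-0 hedge costs 39.4932, which is the no-arbitrage price.

(0,0): Delta=0.9567 Bond=-37.9981
(1,0): Delta=0.8193 Bond=-35.8710
(1,1): Delta=1.0000 Bond=-50.0247
(2,0): Delta=0.2463 Bond=-9.9362
(2,1): Delta=1.0000 Bond=-59.5294
(2,2): Delta=1.0000 Bond=-59.5294
V0=39.4932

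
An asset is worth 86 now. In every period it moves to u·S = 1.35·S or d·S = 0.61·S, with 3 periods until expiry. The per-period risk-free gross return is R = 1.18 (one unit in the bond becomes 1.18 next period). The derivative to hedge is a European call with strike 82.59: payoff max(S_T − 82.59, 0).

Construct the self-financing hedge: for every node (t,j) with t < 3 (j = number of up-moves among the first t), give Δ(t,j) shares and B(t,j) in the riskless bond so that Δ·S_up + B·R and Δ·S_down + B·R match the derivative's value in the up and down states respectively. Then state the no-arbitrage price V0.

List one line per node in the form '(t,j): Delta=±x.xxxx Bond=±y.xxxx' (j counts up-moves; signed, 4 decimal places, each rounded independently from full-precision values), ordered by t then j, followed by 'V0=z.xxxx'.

Under the risk-neutral measure, an up-move has probability p* = (R−d)/(u−d) = 0.7703 and values discount at R = 1.18.
Terminal values V(3,·): V(3,0)=0.0000, V(3,1)=0.0000, V(3,2)=13.0183, V(3,3)=129.0023
Node (2,0) S=32.0006: V=(p*·0.0000+(1−p*)·0.0000)/1.18=0.0000; Δ=(0.0000−0.0000)/(43.2008−19.5204)=0.0000; B=V−Δ·S=0.0000
Node (2,1) S=70.8210: V=(p*·13.0183+(1−p*)·0.0000)/1.18=8.4980; Δ=(13.0183−0.0000)/(95.6084−43.2008)=0.2484; B=V−Δ·S=-9.0944
Node (2,2) S=156.7350: V=(p*·129.0023+(1−p*)·13.0183)/1.18=86.7435; Δ=(129.0023−13.0183)/(211.5923−95.6084)=1.0000; B=V−Δ·S=-69.9915
Node (1,0) S=52.4600: V=(p*·8.4980+(1−p*)·0.0000)/1.18=5.5473; Δ=(8.4980−0.0000)/(70.8210−32.0006)=0.2189; B=V−Δ·S=-5.9365
Node (1,1) S=116.1000: V=(p*·86.7435+(1−p*)·8.4980)/1.18=58.2781; Δ=(86.7435−8.4980)/(156.7350−70.8210)=0.9107; B=V−Δ·S=-47.4590
Node (0,0) S=86.0000: V=(p*·58.2781+(1−p*)·5.5473)/1.18=39.1223; Δ=(58.2781−5.5473)/(116.1000−52.4600)=0.8286; B=V−Δ·S=-32.1356
Each (Δ,B) replicates both successor values, so the strategy is self-financing and V0 is arbitrage-free.

(0,0): Delta=0.8286 Bond=-32.1356
(1,0): Delta=0.2189 Bond=-5.9365
(1,1): Delta=0.9107 Bond=-47.4590
(2,0): Delta=0.0000 Bond=0.0000
(2,1): Delta=0.2484 Bond=-9.0944
(2,2): Delta=1.0000 Bond=-69.9915
V0=39.1223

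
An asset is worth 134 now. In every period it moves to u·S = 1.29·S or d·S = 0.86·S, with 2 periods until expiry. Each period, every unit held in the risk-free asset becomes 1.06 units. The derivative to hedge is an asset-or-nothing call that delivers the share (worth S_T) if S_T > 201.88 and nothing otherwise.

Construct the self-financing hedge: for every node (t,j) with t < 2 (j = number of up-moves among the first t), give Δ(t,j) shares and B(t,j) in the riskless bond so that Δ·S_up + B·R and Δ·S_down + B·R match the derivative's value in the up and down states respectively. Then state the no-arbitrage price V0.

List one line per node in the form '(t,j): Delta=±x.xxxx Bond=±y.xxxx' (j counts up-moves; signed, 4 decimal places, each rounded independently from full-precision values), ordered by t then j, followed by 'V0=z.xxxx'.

(0,0): Delta=1.6981 Bond=-184.6137
(1,0): Delta=0.0000 Bond=0.0000
(1,1): Delta=3.0000 Bond=-420.7347
V0=42.9334

Since d<R<u, set p* = (R−d)/(u−d) = 0.4651; price each node as the discounted p*-expectation of its children.
At expiry t=2: V(2,0)=0.0000, V(2,1)=0.0000, V(2,2)=222.9894
(1,0): S=115.2400. Δ = (V_up−V_dn)/(S_up−S_dn) = (0.0000−0.0000)/(148.6596−99.1064) = 0.0000. V = [p*·0.0000 + (1−p*)·0.0000]/1.06 = 0.0000. B = V − Δ·S = 0.0000.
(1,1): S=172.8600. Δ = (V_up−V_dn)/(S_up−S_dn) = (222.9894−0.0000)/(222.9894−148.6596) = 3.0000. V = [p*·222.9894 + (1−p*)·0.0000]/1.06 = 97.8453. B = V − Δ·S = -420.7347.
(0,0): S=134.0000. Δ = (V_up−V_dn)/(S_up−S_dn) = (97.8453−0.0000)/(172.8600−115.2400) = 1.6981. V = [p*·97.8453 + (1−p*)·0.0000]/1.06 = 42.9334. B = V − Δ·S = -184.6137.
Check: Δ(0,0)·S0 + B(0,0) = 42.9334 = V0.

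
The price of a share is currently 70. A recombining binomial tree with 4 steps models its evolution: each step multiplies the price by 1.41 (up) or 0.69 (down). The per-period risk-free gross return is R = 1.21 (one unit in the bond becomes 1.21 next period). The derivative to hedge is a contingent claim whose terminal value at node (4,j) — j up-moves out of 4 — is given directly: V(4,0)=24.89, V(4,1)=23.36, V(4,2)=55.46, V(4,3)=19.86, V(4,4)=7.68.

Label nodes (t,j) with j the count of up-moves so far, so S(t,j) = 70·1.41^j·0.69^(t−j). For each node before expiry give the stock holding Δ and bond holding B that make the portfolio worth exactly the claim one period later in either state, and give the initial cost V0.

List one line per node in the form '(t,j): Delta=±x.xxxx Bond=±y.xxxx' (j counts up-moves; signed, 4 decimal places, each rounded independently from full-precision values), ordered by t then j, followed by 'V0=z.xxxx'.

(0,0): Delta=-0.1650 Bond=23.3918
(1,0): Delta=-0.1141 Bond=25.8457
(1,1): Delta=-0.1745 Bond=29.2497
(2,0): Delta=0.7838 Bond=1.3489
(2,1): Delta=-0.2831 Bond=42.7826
(2,2): Delta=-0.1541 Bond=32.5496
(3,0): Delta=-0.0924 Bond=21.7820
(3,1): Delta=0.9488 Bond=-6.1178
(3,2): Delta=-0.5149 Bond=74.0303
(3,3): Delta=-0.0862 Bond=26.0599
V0=11.8445

No-arbitrage ⇒ martingale measure with p* = (R−d)/(u−d) = 0.7222.
Payoff layer (t=4): V(4,0)=24.8900, V(4,1)=23.3600, V(4,2)=55.4600, V(4,3)=19.8600, V(4,4)=7.6800
Node (3,0) S=22.9956: V=(p*·23.3600+(1−p*)·24.8900)/1.21=19.6570; Δ=(23.3600−24.8900)/(32.4238−15.8670)=-0.0924; B=V−Δ·S=21.7820
Node (3,1) S=46.9911: V=(p*·55.4600+(1−p*)·23.3600)/1.21=38.4656; Δ=(55.4600−23.3600)/(66.2574−32.4238)=0.9488; B=V−Δ·S=-6.1178
Node (3,2) S=96.0252: V=(p*·19.8600+(1−p*)·55.4600)/1.21=24.5859; Δ=(19.8600−55.4600)/(135.3956−66.2574)=-0.5149; B=V−Δ·S=74.0303
Node (3,3) S=196.2255: V=(p*·7.6800+(1−p*)·19.8600)/1.21=9.1433; Δ=(7.6800−19.8600)/(276.6779−135.3956)=-0.0862; B=V−Δ·S=26.0599
Node (2,0) S=33.3270: V=(p*·38.4656+(1−p*)·19.6570)/1.21=27.4719; Δ=(38.4656−19.6570)/(46.9911−22.9956)=0.7838; B=V−Δ·S=1.3489
Node (2,1) S=68.1030: V=(p*·24.5859+(1−p*)·38.4656)/1.21=23.5052; Δ=(24.5859−38.4656)/(96.0252−46.9911)=-0.2831; B=V−Δ·S=42.7826
Node (2,2) S=139.1670: V=(p*·9.1433+(1−p*)·24.5859)/1.21=11.1015; Δ=(9.1433−24.5859)/(196.2255−96.0252)=-0.1541; B=V−Δ·S=32.5496
Node (1,0) S=48.3000: V=(p*·23.5052+(1−p*)·27.4719)/1.21=20.3364; Δ=(23.5052−27.4719)/(68.1030−33.3270)=-0.1141; B=V−Δ·S=25.8457
Node (1,1) S=98.7000: V=(p*·11.1015+(1−p*)·23.5052)/1.21=12.0223; Δ=(11.1015−23.5052)/(139.1670−68.1030)=-0.1745; B=V−Δ·S=29.2497
Node (0,0) S=70.0000: V=(p*·12.0223+(1−p*)·20.3364)/1.21=11.8445; Δ=(12.0223−20.3364)/(98.7000−48.3000)=-0.1650; B=V−Δ·S=23.3918
The time-0 hedge costs 11.8445, which is the no-arbitrage price.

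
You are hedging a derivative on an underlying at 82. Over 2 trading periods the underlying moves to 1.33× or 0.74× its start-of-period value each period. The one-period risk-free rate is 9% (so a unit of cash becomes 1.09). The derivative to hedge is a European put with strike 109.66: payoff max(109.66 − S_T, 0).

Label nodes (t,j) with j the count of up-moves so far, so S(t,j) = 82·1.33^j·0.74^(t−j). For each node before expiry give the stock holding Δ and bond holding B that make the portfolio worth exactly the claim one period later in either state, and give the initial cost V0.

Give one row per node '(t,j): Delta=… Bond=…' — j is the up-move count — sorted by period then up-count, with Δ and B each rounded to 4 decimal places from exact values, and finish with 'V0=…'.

Since d<R<u, set p* = (R−d)/(u−d) = 0.5932; price each node as the discounted p*-expectation of its children.
Terminal payoffs: V(2,0)=64.7568, V(2,1)=28.9556, V(2,2)=0.0000
Node (1,0) S=60.6800: V=(p*·28.9556+(1−p*)·64.7568)/1.09=39.9255; Δ=(28.9556−64.7568)/(80.7044−44.9032)=-1.0000; B=V−Δ·S=100.6055
Node (1,1) S=109.0600: V=(p*·0.0000+(1−p*)·28.9556)/1.09=10.8060; Δ=(0.0000−28.9556)/(145.0498−80.7044)=-0.4500; B=V−Δ·S=59.8833
Node (0,0) S=82.0000: V=(p*·10.8060+(1−p*)·39.9255)/1.09=20.7809; Δ=(10.8060−39.9255)/(109.0600−60.6800)=-0.6019; B=V−Δ·S=70.1360
Root portfolio cost Δ·82+B reproduces V0=20.7809.

(0,0): Delta=-0.6019 Bond=70.1360
(1,0): Delta=-1.0000 Bond=100.6055
(1,1): Delta=-0.4500 Bond=59.8833
V0=20.7809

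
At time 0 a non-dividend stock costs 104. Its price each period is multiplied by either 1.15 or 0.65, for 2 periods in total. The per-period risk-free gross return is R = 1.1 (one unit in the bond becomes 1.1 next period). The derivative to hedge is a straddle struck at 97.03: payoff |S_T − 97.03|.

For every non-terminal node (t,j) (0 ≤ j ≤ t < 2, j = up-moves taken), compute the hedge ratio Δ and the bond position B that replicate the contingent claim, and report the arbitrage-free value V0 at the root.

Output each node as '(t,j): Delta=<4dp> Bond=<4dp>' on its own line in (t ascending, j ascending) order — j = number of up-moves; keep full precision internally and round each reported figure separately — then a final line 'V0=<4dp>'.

Risk-neutral probability p* = (R−d)/(u−d) = (1.1−0.65)/(1.15−0.65) = 0.9000.
At expiry t=2: V(2,0)=53.0900, V(2,1)=19.2900, V(2,2)=40.5100
(1,0): S=67.6000. Δ = (V_up−V_dn)/(S_up−S_dn) = (19.2900−53.0900)/(77.7400−43.9400) = -1.0000. V = [p*·19.2900 + (1−p*)·53.0900]/1.1 = 20.6091. B = V − Δ·S = 88.2091.
(1,1): S=119.6000. Δ = (V_up−V_dn)/(S_up−S_dn) = (40.5100−19.2900)/(137.5400−77.7400) = 0.3548. V = [p*·40.5100 + (1−p*)·19.2900]/1.1 = 34.8982. B = V − Δ·S = -7.5418.
(0,0): S=104.0000. Δ = (V_up−V_dn)/(S_up−S_dn) = (34.8982−20.6091)/(119.6000−67.6000) = 0.2748. V = [p*·34.8982 + (1−p*)·20.6091]/1.1 = 30.4266. B = V − Δ·S = 1.8484.
Self-financing check: at every node Δ·S+B equals the discounted successor values.

(0,0): Delta=0.2748 Bond=1.8484
(1,0): Delta=-1.0000 Bond=88.2091
(1,1): Delta=0.3548 Bond=-7.5418
V0=30.4266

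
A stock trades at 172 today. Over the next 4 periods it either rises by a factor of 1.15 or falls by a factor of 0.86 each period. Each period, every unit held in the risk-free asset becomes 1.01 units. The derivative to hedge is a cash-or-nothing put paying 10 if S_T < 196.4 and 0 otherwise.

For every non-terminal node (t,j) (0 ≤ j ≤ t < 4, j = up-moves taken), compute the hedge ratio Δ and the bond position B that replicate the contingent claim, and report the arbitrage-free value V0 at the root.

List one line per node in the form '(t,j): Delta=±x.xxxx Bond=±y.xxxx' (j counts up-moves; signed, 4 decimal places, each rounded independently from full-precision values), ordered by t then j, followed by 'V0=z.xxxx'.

(0,0): Delta=-0.0754 Bond=19.3221
(1,0): Delta=-0.0611 Bond=17.4065
(1,1): Delta=-0.0853 Bond=21.4836
(2,0): Delta=0.0000 Bond=9.8030
(2,1): Delta=-0.1038 Bond=24.8396
(2,2): Delta=-0.0725 Bond=18.7667
(3,0): Delta=0.0000 Bond=9.9010
(3,1): Delta=0.0000 Bond=9.9010
(3,2): Delta=-0.1763 Bond=39.2625
(3,3): Delta=0.0000 Bond=0.0000
V0=6.3540

Under the risk-neutral measure, an up-move has probability p* = (R−d)/(u−d) = 0.5172 and values discount at R = 1.01.
Payoff layer (t=4): V(4,0)=10.0000, V(4,1)=10.0000, V(4,2)=10.0000, V(4,3)=0.0000, V(4,4)=0.0000
Node (3,0) S=109.4016: V=(p*·10.0000+(1−p*)·10.0000)/1.01=9.9010; Δ=(10.0000−10.0000)/(125.8119−94.0854)=0.0000; B=V−Δ·S=9.9010
Node (3,1) S=146.2929: V=(p*·10.0000+(1−p*)·10.0000)/1.01=9.9010; Δ=(10.0000−10.0000)/(168.2368−125.8119)=0.0000; B=V−Δ·S=9.9010
Node (3,2) S=195.6242: V=(p*·0.0000+(1−p*)·10.0000)/1.01=4.7798; Δ=(0.0000−10.0000)/(224.9678−168.2368)=-0.1763; B=V−Δ·S=39.2625
Node (3,3) S=261.5905: V=(p*·0.0000+(1−p*)·0.0000)/1.01=0.0000; Δ=(0.0000−0.0000)/(300.8291−224.9678)=0.0000; B=V−Δ·S=0.0000
Node (2,0) S=127.2112: V=(p*·9.9010+(1−p*)·9.9010)/1.01=9.8030; Δ=(9.9010−9.9010)/(146.2929−109.4016)=0.0000; B=V−Δ·S=9.8030
Node (2,1) S=170.1080: V=(p*·4.7798+(1−p*)·9.9010)/1.01=7.1803; Δ=(4.7798−9.9010)/(195.6242−146.2929)=-0.1038; B=V−Δ·S=24.8396
Node (2,2) S=227.4700: V=(p*·0.0000+(1−p*)·4.7798)/1.01=2.2846; Δ=(0.0000−4.7798)/(261.5905−195.6242)=-0.0725; B=V−Δ·S=18.7667
Node (1,0) S=147.9200: V=(p*·7.1803+(1−p*)·9.8030)/1.01=8.3628; Δ=(7.1803−9.8030)/(170.1080−127.2112)=-0.0611; B=V−Δ·S=17.4065
Node (1,1) S=197.8000: V=(p*·2.2846+(1−p*)·7.1803)/1.01=4.6020; Δ=(2.2846−7.1803)/(227.4700−170.1080)=-0.0853; B=V−Δ·S=21.4836
Node (0,0) S=172.0000: V=(p*·4.6020+(1−p*)·8.3628)/1.01=6.3540; Δ=(4.6020−8.3628)/(197.8000−147.9200)=-0.0754; B=V−Δ·S=19.3221
Root portfolio cost Δ·172+B reproduces V0=6.3540.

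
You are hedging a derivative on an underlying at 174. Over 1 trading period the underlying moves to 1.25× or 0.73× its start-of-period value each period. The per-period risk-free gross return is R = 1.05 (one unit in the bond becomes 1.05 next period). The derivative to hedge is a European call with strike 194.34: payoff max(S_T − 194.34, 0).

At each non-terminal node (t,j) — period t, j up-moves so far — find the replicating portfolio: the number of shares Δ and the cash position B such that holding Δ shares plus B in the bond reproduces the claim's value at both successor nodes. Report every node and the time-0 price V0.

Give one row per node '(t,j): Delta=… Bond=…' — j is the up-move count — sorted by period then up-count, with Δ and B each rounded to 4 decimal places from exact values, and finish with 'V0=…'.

The replicating-portfolio and risk-neutral prices coincide; use p* = (1.05−0.73)/(1.25−0.73) = 0.6154 for the latter.
Terminal values V(1,·): V(1,0)=0.0000, V(1,1)=23.1600
Node (0,0) S=174.0000: V=(p*·23.1600+(1−p*)·0.0000)/1.05=13.5736; Δ=(23.1600−0.0000)/(217.5000−127.0200)=0.2560; B=V−Δ·S=-30.9648
Each (Δ,B) replicates both successor values, so the strategy is self-financing and V0 is arbitrage-free.

(0,0): Delta=0.2560 Bond=-30.9648
V0=13.5736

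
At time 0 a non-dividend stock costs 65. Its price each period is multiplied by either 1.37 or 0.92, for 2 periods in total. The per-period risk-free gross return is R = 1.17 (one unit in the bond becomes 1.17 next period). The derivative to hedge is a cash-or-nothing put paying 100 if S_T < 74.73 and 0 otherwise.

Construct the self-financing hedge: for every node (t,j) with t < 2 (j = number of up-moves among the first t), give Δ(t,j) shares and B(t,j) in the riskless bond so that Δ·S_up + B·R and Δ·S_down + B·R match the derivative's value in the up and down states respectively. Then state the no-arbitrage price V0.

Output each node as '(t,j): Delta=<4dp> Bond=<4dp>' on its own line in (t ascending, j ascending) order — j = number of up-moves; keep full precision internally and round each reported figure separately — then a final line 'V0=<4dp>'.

(0,0): Delta=-1.2987 Bond=98.8448
(1,0): Delta=-3.7161 Bond=260.2089
(1,1): Delta=0.0000 Bond=0.0000
V0=14.4299

No-arbitrage ⇒ martingale measure with p* = (R−d)/(u−d) = 0.5556.
Payoff layer (t=2): V(2,0)=100.0000, V(2,1)=0.0000, V(2,2)=0.0000
  t=1,j=0: stock 59.8000 → up 81.9260 (V=0.0000), down 55.0160 (V=100.0000). Price 37.9867; hedge Δ=-3.7161, bond B=260.2089.
  t=1,j=1: stock 89.0500 → up 121.9985 (V=0.0000), down 81.9260 (V=0.0000). Price 0.0000; hedge Δ=0.0000, bond B=0.0000.
  t=0,j=0: stock 65.0000 → up 89.0500 (V=0.0000), down 59.8000 (V=37.9867). Price 14.4299; hedge Δ=-1.2987, bond B=98.8448.
Each (Δ,B) replicates both successor values, so the strategy is self-financing and V0 is arbitrage-free.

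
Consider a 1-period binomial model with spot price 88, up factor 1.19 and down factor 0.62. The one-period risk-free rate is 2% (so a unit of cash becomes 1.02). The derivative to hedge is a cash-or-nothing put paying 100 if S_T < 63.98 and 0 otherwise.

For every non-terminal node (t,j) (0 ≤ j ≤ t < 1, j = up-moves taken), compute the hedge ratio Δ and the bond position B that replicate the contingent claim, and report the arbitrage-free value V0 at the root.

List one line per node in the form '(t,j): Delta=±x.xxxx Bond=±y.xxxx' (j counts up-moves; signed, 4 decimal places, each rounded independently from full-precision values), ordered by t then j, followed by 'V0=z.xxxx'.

(0,0): Delta=-1.9936 Bond=204.6784
V0=29.2398

Since d<R<u, set p* = (R−d)/(u−d) = 0.7018; price each node as the discounted p*-expectation of its children.
Payoff layer (t=1): V(1,0)=100.0000, V(1,1)=0.0000
Node (0,0) S=88.0000: V=(p*·0.0000+(1−p*)·100.0000)/1.02=29.2398; Δ=(0.0000−100.0000)/(104.7200−54.5600)=-1.9936; B=V−Δ·S=204.6784
Check: Δ(0,0)·S0 + B(0,0) = 29.2398 = V0.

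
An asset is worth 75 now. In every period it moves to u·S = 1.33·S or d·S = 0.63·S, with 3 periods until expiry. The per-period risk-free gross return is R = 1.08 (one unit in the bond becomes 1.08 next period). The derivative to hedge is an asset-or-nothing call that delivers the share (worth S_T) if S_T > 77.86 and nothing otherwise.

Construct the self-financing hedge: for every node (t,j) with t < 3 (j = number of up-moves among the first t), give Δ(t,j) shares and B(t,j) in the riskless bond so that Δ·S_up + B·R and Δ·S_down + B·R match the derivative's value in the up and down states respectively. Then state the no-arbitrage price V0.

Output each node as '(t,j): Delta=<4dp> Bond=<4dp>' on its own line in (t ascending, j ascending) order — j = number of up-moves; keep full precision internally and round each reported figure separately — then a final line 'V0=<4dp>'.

(0,0): Delta=1.2535 Bond=-27.4197
(1,0): Delta=1.5042 Bond=-41.4586
(1,1): Delta=1.1875 Bond=-23.0326
(2,0): Delta=0.0000 Bond=0.0000
(2,1): Delta=1.9000 Bond=-69.6504
(2,2): Delta=1.0000 Bond=0.0000
V0=66.5907

Under the risk-neutral measure, an up-move has probability p* = (R−d)/(u−d) = 0.6429 and values discount at R = 1.08.
At expiry t=3: V(3,0)=0.0000, V(3,1)=0.0000, V(3,2)=83.5805, V(3,3)=176.4478
  t=2,j=0: stock 29.7675 → up 39.5908 (V=0.0000), down 18.7535 (V=0.0000). Price 0.0000; hedge Δ=0.0000, bond B=0.0000.
  t=2,j=1: stock 62.8425 → up 83.5805 (V=83.5805), down 39.5908 (V=0.0000). Price 49.7503; hedge Δ=1.9000, bond B=-69.6504.
  t=2,j=2: stock 132.6675 → up 176.4478 (V=176.4478), down 83.5805 (V=83.5805). Price 132.6675; hedge Δ=1.0000, bond B=0.0000.
  t=1,j=0: stock 47.2500 → up 62.8425 (V=49.7503), down 29.7675 (V=0.0000). Price 29.6133; hedge Δ=1.5042, bond B=-41.4586.
  t=1,j=1: stock 99.7500 → up 132.6675 (V=132.6675), down 62.8425 (V=49.7503). Price 95.4206; hedge Δ=1.1875, bond B=-23.0326.
  t=0,j=0: stock 75.0000 → up 99.7500 (V=95.4206), down 47.2500 (V=29.6133). Price 66.5907; hedge Δ=1.2535, bond B=-27.4197.
Check: Δ(0,0)·S0 + B(0,0) = 66.5907 = V0.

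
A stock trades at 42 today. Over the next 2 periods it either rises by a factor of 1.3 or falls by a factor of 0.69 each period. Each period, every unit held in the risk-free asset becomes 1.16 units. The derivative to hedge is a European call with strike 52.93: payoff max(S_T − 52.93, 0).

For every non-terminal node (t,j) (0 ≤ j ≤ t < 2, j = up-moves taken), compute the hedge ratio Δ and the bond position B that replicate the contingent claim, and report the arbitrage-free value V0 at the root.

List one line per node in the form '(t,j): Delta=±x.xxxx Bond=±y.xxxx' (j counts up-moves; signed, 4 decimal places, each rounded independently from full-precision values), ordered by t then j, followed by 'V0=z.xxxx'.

Since d<R<u, set p* = (R−d)/(u−d) = 0.7705; price each node as the discounted p*-expectation of its children.
Payoff layer (t=2): V(2,0)=0.0000, V(2,1)=0.0000, V(2,2)=18.0500
(1,0): S=28.9800. Δ = (V_up−V_dn)/(S_up−S_dn) = (0.0000−0.0000)/(37.6740−19.9962) = 0.0000. V = [p*·0.0000 + (1−p*)·0.0000]/1.16 = 0.0000. B = V − Δ·S = 0.0000.
(1,1): S=54.6000. Δ = (V_up−V_dn)/(S_up−S_dn) = (18.0500−0.0000)/(70.9800−37.6740) = 0.5419. V = [p*·18.0500 + (1−p*)·0.0000]/1.16 = 11.9891. B = V − Δ·S = -17.6010.
(0,0): S=42.0000. Δ = (V_up−V_dn)/(S_up−S_dn) = (11.9891−0.0000)/(54.6000−28.9800) = 0.4680. V = [p*·11.9891 + (1−p*)·0.0000]/1.16 = 7.9634. B = V − Δ·S = -11.6909.
Check: Δ(0,0)·S0 + B(0,0) = 7.9634 = V0.

(0,0): Delta=0.4680 Bond=-11.6909
(1,0): Delta=0.0000 Bond=0.0000
(1,1): Delta=0.5419 Bond=-17.6010
V0=7.9634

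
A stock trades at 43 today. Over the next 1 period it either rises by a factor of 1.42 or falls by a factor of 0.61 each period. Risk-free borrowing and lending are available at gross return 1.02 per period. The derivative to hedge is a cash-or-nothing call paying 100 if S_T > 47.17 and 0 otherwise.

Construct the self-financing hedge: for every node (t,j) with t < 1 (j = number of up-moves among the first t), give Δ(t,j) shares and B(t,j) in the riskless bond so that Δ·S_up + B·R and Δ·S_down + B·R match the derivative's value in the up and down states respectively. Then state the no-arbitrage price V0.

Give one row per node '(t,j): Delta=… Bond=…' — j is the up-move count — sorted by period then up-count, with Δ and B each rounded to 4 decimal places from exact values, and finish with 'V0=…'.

(0,0): Delta=2.8711 Bond=-73.8320
V0=49.6248

Risk-neutral probability p* = (R−d)/(u−d) = (1.02−0.61)/(1.42−0.61) = 0.5062.
Terminal payoffs: V(1,0)=0.0000, V(1,1)=100.0000
  t=0,j=0: stock 43.0000 → up 61.0600 (V=100.0000), down 26.2300 (V=0.0000). Price 49.6248; hedge Δ=2.8711, bond B=-73.8320.
The time-0 hedge costs 49.6248, which is the no-arbitrage price.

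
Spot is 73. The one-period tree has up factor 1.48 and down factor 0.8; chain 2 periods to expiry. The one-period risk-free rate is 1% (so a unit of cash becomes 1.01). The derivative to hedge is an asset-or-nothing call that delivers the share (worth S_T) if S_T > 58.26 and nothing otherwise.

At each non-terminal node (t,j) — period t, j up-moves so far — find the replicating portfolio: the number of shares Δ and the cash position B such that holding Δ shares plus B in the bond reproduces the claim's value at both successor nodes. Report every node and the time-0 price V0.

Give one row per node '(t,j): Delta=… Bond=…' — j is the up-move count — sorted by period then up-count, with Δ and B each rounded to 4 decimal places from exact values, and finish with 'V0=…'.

(0,0): Delta=1.6441 Bond=-68.8972
(1,0): Delta=2.1765 Bond=-100.6779
(1,1): Delta=1.0000 Bond=0.0000
V0=51.1205

Since d<R<u, set p* = (R−d)/(u−d) = 0.3088; price each node as the discounted p*-expectation of its children.
Terminal payoffs: V(2,0)=0.0000, V(2,1)=86.4320, V(2,2)=159.8992
(1,0): S=58.4000. Δ = (V_up−V_dn)/(S_up−S_dn) = (86.4320−0.0000)/(86.4320−46.7200) = 2.1765. V = [p*·86.4320 + (1−p*)·0.0000]/1.01 = 26.4280. B = V − Δ·S = -100.6779.
(1,1): S=108.0400. Δ = (V_up−V_dn)/(S_up−S_dn) = (159.8992−86.4320)/(159.8992−86.4320) = 1.0000. V = [p*·159.8992 + (1−p*)·86.4320]/1.01 = 108.0400. B = V − Δ·S = 0.0000.
(0,0): S=73.0000. Δ = (V_up−V_dn)/(S_up−S_dn) = (108.0400−26.4280)/(108.0400−58.4000) = 1.6441. V = [p*·108.0400 + (1−p*)·26.4280]/1.01 = 51.1205. B = V − Δ·S = -68.8972.
Self-financing check: at every node Δ·S+B equals the discounted successor values.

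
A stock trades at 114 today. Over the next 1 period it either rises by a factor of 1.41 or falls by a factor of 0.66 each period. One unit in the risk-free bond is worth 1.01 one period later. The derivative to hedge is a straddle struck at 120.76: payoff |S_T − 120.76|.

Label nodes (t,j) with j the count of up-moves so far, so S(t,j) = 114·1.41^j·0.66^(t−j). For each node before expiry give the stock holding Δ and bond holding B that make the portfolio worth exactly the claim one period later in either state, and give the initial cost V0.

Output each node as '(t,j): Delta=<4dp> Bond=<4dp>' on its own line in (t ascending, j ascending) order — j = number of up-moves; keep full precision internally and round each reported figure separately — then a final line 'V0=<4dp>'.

Risk-neutral probability p* = (R−d)/(u−d) = (1.01−0.66)/(1.41−0.66) = 0.4667.
Payoff layer (t=1): V(1,0)=45.5200, V(1,1)=39.9800
Node (0,0) S=114.0000: V=(p*·39.9800+(1−p*)·45.5200)/1.01=42.5096; Δ=(39.9800−45.5200)/(160.7400−75.2400)=-0.0648; B=V−Δ·S=49.8962
Root portfolio cost Δ·114+B reproduces V0=42.5096.

(0,0): Delta=-0.0648 Bond=49.8962
V0=42.5096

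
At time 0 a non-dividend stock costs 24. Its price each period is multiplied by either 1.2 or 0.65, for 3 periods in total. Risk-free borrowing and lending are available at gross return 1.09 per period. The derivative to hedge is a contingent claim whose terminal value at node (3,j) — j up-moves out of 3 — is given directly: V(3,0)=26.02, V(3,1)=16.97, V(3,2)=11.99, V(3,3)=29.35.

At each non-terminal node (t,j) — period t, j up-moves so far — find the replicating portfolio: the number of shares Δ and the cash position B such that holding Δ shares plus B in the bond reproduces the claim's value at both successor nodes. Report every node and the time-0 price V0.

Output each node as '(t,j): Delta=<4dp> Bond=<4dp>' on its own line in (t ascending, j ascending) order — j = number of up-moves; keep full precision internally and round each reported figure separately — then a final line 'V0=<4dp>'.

(0,0): Delta=0.5837 Bond=2.5679
(1,0): Delta=-0.6195 Bond=21.5701
(1,1): Delta=0.7467 Bond=-1.8938
(2,0): Delta=-1.6227 Bond=33.6839
(2,1): Delta=-0.4837 Bond=20.9683
(2,2): Delta=0.9133 Bond=-7.8224
V0=16.5777

Since d<R<u, set p* = (R−d)/(u−d) = 0.8000; price each node as the discounted p*-expectation of its children.
Terminal payoffs: V(3,0)=26.0200, V(3,1)=16.9700, V(3,2)=11.9900, V(3,3)=29.3500
(2,0): S=10.1400. Δ = (V_up−V_dn)/(S_up−S_dn) = (16.9700−26.0200)/(12.1680−6.5910) = -1.6227. V = [p*·16.9700 + (1−p*)·26.0200]/1.09 = 17.2294. B = V − Δ·S = 33.6839.
(2,1): S=18.7200. Δ = (V_up−V_dn)/(S_up−S_dn) = (11.9900−16.9700)/(22.4640−12.1680) = -0.4837. V = [p*·11.9900 + (1−p*)·16.9700]/1.09 = 11.9138. B = V − Δ·S = 20.9683.
(2,2): S=34.5600. Δ = (V_up−V_dn)/(S_up−S_dn) = (29.3500−11.9900)/(41.4720−22.4640) = 0.9133. V = [p*·29.3500 + (1−p*)·11.9900]/1.09 = 23.7413. B = V − Δ·S = -7.8224.
(1,0): S=15.6000. Δ = (V_up−V_dn)/(S_up−S_dn) = (11.9138−17.2294)/(18.7200−10.1400) = -0.6195. V = [p*·11.9138 + (1−p*)·17.2294]/1.09 = 11.9054. B = V − Δ·S = 21.5701.
(1,1): S=28.8000. Δ = (V_up−V_dn)/(S_up−S_dn) = (23.7413−11.9138)/(34.5600−18.7200) = 0.7467. V = [p*·23.7413 + (1−p*)·11.9138]/1.09 = 19.6108. B = V − Δ·S = -1.8938.
(0,0): S=24.0000. Δ = (V_up−V_dn)/(S_up−S_dn) = (19.6108−11.9054)/(28.8000−15.6000) = 0.5837. V = [p*·19.6108 + (1−p*)·11.9054]/1.09 = 16.5777. B = V − Δ·S = 2.5679.
Root portfolio cost Δ·24+B reproduces V0=16.5777.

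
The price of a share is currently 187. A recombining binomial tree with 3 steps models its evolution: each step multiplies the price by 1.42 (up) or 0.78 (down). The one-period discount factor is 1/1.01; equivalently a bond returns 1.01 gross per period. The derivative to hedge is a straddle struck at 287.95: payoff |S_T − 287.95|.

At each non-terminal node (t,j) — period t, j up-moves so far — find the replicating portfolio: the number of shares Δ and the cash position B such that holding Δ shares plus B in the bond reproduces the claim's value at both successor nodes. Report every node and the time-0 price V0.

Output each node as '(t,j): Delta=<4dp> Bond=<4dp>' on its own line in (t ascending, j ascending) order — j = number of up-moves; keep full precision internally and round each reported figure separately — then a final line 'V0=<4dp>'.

The replicating-portfolio and risk-neutral prices coincide; use p* = (1.01−0.78)/(1.42−0.78) = 0.3594 for the latter.
Terminal payoffs: V(3,0)=199.2088, V(3,1)=126.3955, V(3,2)=6.1621, V(3,3)=247.4849
Node (2,0) S=113.7708: V=(p*·126.3955+(1−p*)·199.2088)/1.01=171.3282; Δ=(126.3955−199.2088)/(161.5545−88.7412)=-1.0000; B=V−Δ·S=285.0990
Node (2,1) S=207.1212: V=(p*·6.1621+(1−p*)·126.3955)/1.01=82.3630; Δ=(6.1621−126.3955)/(294.1121−161.5545)=-0.9070; B=V−Δ·S=270.2276
Node (2,2) S=377.0668: V=(p*·247.4849+(1−p*)·6.1621)/1.01=91.9678; Δ=(247.4849−6.1621)/(535.4349−294.1121)=1.0000; B=V−Δ·S=-285.0990
Node (1,0) S=145.8600: V=(p*·82.3630+(1−p*)·171.3282)/1.01=137.9766; Δ=(82.3630−171.3282)/(207.1212−113.7708)=-0.9530; B=V−Δ·S=276.9847
Node (1,1) S=265.5400: V=(p*·91.9678+(1−p*)·82.3630)/1.01=84.9651; Δ=(91.9678−82.3630)/(377.0668−207.1212)=0.0565; B=V−Δ·S=69.9575
Node (0,0) S=187.0000: V=(p*·84.9651+(1−p*)·137.9766)/1.01=117.7481; Δ=(84.9651−137.9766)/(265.5400−145.8600)=-0.4429; B=V−Δ·S=200.5786
Check: Δ(0,0)·S0 + B(0,0) = 117.7481 = V0.

(0,0): Delta=-0.4429 Bond=200.5786
(1,0): Delta=-0.9530 Bond=276.9847
(1,1): Delta=0.0565 Bond=69.9575
(2,0): Delta=-1.0000 Bond=285.0990
(2,1): Delta=-0.9070 Bond=270.2276
(2,2): Delta=1.0000 Bond=-285.0990
V0=117.7481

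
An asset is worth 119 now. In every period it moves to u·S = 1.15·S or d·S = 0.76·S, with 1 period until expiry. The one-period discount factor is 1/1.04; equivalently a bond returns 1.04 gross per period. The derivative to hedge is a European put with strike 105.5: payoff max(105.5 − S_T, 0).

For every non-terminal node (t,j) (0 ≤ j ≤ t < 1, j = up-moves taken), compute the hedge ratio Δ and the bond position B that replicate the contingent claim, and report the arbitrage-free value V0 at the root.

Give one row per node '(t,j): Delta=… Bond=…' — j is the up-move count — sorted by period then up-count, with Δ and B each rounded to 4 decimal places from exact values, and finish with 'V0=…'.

(0,0): Delta=-0.3245 Bond=42.6997
V0=4.0843

The replicating-portfolio and risk-neutral prices coincide; use p* = (1.04−0.76)/(1.15−0.76) = 0.7179 for the latter.
At expiry t=1: V(1,0)=15.0600, V(1,1)=0.0000
Node (0,0) S=119.0000: V=(p*·0.0000+(1−p*)·15.0600)/1.04=4.0843; Δ=(0.0000−15.0600)/(136.8500−90.4400)=-0.3245; B=V−Δ·S=42.6997
Root portfolio cost Δ·119+B reproduces V0=4.0843.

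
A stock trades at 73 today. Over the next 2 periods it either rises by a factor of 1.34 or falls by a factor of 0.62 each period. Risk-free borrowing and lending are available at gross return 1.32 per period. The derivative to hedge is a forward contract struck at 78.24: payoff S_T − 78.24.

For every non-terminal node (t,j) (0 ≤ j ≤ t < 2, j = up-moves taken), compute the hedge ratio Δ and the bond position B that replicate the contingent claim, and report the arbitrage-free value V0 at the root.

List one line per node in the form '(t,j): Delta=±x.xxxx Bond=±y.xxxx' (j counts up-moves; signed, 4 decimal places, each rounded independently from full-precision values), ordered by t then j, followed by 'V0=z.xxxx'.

(0,0): Delta=1.0000 Bond=-44.9036
(1,0): Delta=1.0000 Bond=-59.2727
(1,1): Delta=1.0000 Bond=-59.2727
V0=28.0964

No-arbitrage ⇒ martingale measure with p* = (R−d)/(u−d) = 0.9722.
At expiry t=2: V(2,0)=-50.1788, V(2,1)=-17.5916, V(2,2)=52.8388
Node (1,0) S=45.2600: V=(p*·-17.5916+(1−p*)·-50.1788)/1.32=-14.0127; Δ=(-17.5916−-50.1788)/(60.6484−28.0612)=1.0000; B=V−Δ·S=-59.2727
Node (1,1) S=97.8200: V=(p*·52.8388+(1−p*)·-17.5916)/1.32=38.5473; Δ=(52.8388−-17.5916)/(131.0788−60.6484)=1.0000; B=V−Δ·S=-59.2727
Node (0,0) S=73.0000: V=(p*·38.5473+(1−p*)·-14.0127)/1.32=28.0964; Δ=(38.5473−-14.0127)/(97.8200−45.2600)=1.0000; B=V−Δ·S=-44.9036
Root portfolio cost Δ·73+B reproduces V0=28.0964.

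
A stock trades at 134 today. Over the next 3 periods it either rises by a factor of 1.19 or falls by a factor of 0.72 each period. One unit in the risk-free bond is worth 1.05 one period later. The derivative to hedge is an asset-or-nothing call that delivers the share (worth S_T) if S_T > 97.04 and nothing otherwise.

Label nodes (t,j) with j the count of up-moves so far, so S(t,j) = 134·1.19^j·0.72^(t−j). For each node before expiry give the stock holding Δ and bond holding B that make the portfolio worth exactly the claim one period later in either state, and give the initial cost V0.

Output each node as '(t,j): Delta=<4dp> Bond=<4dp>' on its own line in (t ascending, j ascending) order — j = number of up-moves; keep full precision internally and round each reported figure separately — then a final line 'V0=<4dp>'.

(0,0): Delta=1.4563 Bond=-75.6265
(1,0): Delta=2.0148 Bond=-133.2918
(1,1): Delta=1.3129 Bond=-56.5480
(2,0): Delta=0.0000 Bond=0.0000
(2,1): Delta=2.5319 Bond=-199.3318
(2,2): Delta=1.0000 Bond=0.0000
V0=119.5122

Since d<R<u, set p* = (R−d)/(u−d) = 0.7021; price each node as the discounted p*-expectation of its children.
At expiry t=3: V(3,0)=0.0000, V(3,1)=0.0000, V(3,2)=136.6253, V(3,3)=225.8113
Node (2,0) S=69.4656: V=(p*·0.0000+(1−p*)·0.0000)/1.05=0.0000; Δ=(0.0000−0.0000)/(82.6641−50.0152)=0.0000; B=V−Δ·S=0.0000
Node (2,1) S=114.8112: V=(p*·136.6253+(1−p*)·0.0000)/1.05=91.3604; Δ=(136.6253−0.0000)/(136.6253−82.6641)=2.5319; B=V−Δ·S=-199.3318
Node (2,2) S=189.7574: V=(p*·225.8113+(1−p*)·136.6253)/1.05=189.7574; Δ=(225.8113−136.6253)/(225.8113−136.6253)=1.0000; B=V−Δ·S=0.0000
Node (1,0) S=96.4800: V=(p*·91.3604+(1−p*)·0.0000)/1.05=61.0921; Δ=(91.3604−0.0000)/(114.8112−69.4656)=2.0148; B=V−Δ·S=-133.2918
Node (1,1) S=159.4600: V=(p*·189.7574+(1−p*)·91.3604)/1.05=152.8073; Δ=(189.7574−91.3604)/(189.7574−114.8112)=1.3129; B=V−Δ·S=-56.5480
Node (0,0) S=134.0000: V=(p*·152.8073+(1−p*)·61.0921)/1.05=119.5122; Δ=(152.8073−61.0921)/(159.4600−96.4800)=1.4563; B=V−Δ·S=-75.6265
Root portfolio cost Δ·134+B reproduces V0=119.5122.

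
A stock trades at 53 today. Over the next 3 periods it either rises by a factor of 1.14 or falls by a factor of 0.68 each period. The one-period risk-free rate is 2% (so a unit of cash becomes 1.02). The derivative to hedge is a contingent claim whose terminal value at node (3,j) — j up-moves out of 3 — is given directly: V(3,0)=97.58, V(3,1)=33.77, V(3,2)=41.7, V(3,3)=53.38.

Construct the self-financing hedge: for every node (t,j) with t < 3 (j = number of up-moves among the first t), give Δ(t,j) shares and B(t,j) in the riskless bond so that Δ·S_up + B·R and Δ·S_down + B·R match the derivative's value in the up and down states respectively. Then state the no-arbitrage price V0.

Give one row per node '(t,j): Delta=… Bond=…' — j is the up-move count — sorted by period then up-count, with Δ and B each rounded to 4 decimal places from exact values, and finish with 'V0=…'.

(0,0): Delta=0.2009 Bond=32.8971
(1,0): Delta=-0.6378 Bond=63.7820
(1,1): Delta=0.3775 Bond=22.8867
(2,0): Delta=-5.6603 Bond=188.1449
(2,1): Delta=0.4196 Bond=21.6151
(2,2): Delta=0.3686 Bond=23.9548
V0=43.5464

The replicating-portfolio and risk-neutral prices coincide; use p* = (1.02−0.68)/(1.14−0.68) = 0.7391 for the latter.
Terminal values V(3,·): V(3,0)=97.5800, V(3,1)=33.7700, V(3,2)=41.7000, V(3,3)=53.3800
(2,0): S=24.5072. Δ = (V_up−V_dn)/(S_up−S_dn) = (33.7700−97.5800)/(27.9382−16.6649) = -5.6603. V = [p*·33.7700 + (1−p*)·97.5800]/1.02 = 49.4275. B = V − Δ·S = 188.1449.
(2,1): S=41.0856. Δ = (V_up−V_dn)/(S_up−S_dn) = (41.7000−33.7700)/(46.8376−27.9382) = 0.4196. V = [p*·41.7000 + (1−p*)·33.7700]/1.02 = 38.8542. B = V − Δ·S = 21.6151.
(2,2): S=68.8788. Δ = (V_up−V_dn)/(S_up−S_dn) = (53.3800−41.7000)/(78.5218−46.8376) = 0.3686. V = [p*·53.3800 + (1−p*)·41.7000]/1.02 = 49.3461. B = V − Δ·S = 23.9548.
(1,0): S=36.0400. Δ = (V_up−V_dn)/(S_up−S_dn) = (38.8542−49.4275)/(41.0856−24.5072) = -0.6378. V = [p*·38.8542 + (1−p*)·49.4275]/1.02 = 40.7965. B = V − Δ·S = 63.7820.
(1,1): S=60.4200. Δ = (V_up−V_dn)/(S_up−S_dn) = (49.3461−38.8542)/(68.8788−41.0856) = 0.3775. V = [p*·49.3461 + (1−p*)·38.8542]/1.02 = 45.6952. B = V − Δ·S = 22.8867.
(0,0): S=53.0000. Δ = (V_up−V_dn)/(S_up−S_dn) = (45.6952−40.7965)/(60.4200−36.0400) = 0.2009. V = [p*·45.6952 + (1−p*)·40.7965]/1.02 = 43.5464. B = V − Δ·S = 32.8971.
Root portfolio cost Δ·53+B reproduces V0=43.5464.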